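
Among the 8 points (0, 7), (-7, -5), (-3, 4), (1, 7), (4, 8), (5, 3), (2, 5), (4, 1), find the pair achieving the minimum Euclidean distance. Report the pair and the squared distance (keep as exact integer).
Pair = ((0, 7), (1, 7)); squared distance = 1

Compute all C(8, 2) = 28 pairwise squared distances (x_i − x_j)² + (y_i − y_j)². The minimum is 1, attained by the pair ((0, 7), (1, 7)).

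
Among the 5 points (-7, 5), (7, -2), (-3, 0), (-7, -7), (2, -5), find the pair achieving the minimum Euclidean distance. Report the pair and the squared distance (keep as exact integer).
Pair = ((7, -2), (2, -5)); squared distance = 34

Compute all C(5, 2) = 10 pairwise squared distances (x_i − x_j)² + (y_i − y_j)². The minimum is 34, attained by the pair ((7, -2), (2, -5)).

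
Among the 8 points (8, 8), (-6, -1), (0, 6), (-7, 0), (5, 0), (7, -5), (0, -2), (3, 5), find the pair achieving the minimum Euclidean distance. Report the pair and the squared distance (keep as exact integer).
Pair = ((-6, -1), (-7, 0)); squared distance = 2

Compute all C(8, 2) = 28 pairwise squared distances (x_i − x_j)² + (y_i − y_j)². The minimum is 2, attained by the pair ((-6, -1), (-7, 0)).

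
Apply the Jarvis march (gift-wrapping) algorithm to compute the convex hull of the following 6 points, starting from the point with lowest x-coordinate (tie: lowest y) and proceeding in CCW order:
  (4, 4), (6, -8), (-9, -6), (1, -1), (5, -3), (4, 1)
Hull (CCW) = [(-9, -6), (6, -8), (4, 4)]

Jarvis march: at each step, from the current hull vertex p, select the next vertex q as the point such that every other point lies strictly to the left of (or on) the directed line p → q. (Equivalently: for every other point r, the cross product (q − p) × (r − p) ≥ 0.)
Starting point (lowest x, tie lowest y): (-9, -6). Wrap until returning to start. Resulting hull: (-9, -6), (6, -8), (4, 4).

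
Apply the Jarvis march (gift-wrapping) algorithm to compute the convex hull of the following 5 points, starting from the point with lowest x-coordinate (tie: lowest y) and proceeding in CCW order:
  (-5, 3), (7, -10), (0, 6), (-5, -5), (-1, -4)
Hull (CCW) = [(-5, -5), (7, -10), (0, 6), (-5, 3)]

Jarvis march: at each step, from the current hull vertex p, select the next vertex q as the point such that every other point lies strictly to the left of (or on) the directed line p → q. (Equivalently: for every other point r, the cross product (q − p) × (r − p) ≥ 0.)
Starting point (lowest x, tie lowest y): (-5, -5). Wrap until returning to start. Resulting hull: (-5, -5), (7, -10), (0, 6), (-5, 3).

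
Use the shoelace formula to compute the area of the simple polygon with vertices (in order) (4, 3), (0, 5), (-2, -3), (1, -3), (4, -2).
Area = 69/2

Shoelace formula: Area = (1/2) |Σ_i (x_i · y_{i+1} − x_{i+1} · y_i)| (indices mod n). Compute each cross term:
  (4)(5) − (0)(3) = 20
  (0)(-3) − (-2)(5) = 10
  (-2)(-3) − (1)(-3) = 9
  (1)(-2) − (4)(-3) = 10
  (4)(3) − (4)(-2) = 20
Sum = 69, so (signed) Area = 69/2 = 69/2, |Area| = 69/2.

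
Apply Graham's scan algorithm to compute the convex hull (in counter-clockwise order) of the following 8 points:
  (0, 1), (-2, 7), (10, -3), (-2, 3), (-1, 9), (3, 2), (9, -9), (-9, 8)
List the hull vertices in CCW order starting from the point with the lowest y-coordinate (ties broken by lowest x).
Hull (CCW) = [(9, -9), (10, -3), (-1, 9), (-9, 8)]

Graham scan procedure:
  1. Find the pivot p₀ = point with lowest y (tie → lowest x): (9, -9).
  2. Sort the remaining points by polar angle around p₀.
  3. Walk through sorted points, maintaining a stack; pop the top while the last three entries make a non-left turn (cross product ≤ 0).
  4. Final stack is the convex hull in CCW order: (9, -9), (10, -3), (-1, 9), (-9, 8).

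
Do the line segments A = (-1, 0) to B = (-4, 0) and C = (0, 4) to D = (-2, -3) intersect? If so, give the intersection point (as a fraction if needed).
Yes; intersection at (-8/7, 0) (t = 1/21 on AB, s = 4/7 on CD)

Parametrize AB as A + t(B − A) = (-1 + -3 t, 0 + 0 t) and CD as C + s(D − C) = (0 + -2 s, 4 + -7 s). Solve the linear system for (t, s). Determinant = -21 ≠ 0, so a unique intersection of the containing lines exists. Solution: t = 1/21, s = 4/7 — both in [0, 1], so the segments cross. Intersection point: (-8/7, 0).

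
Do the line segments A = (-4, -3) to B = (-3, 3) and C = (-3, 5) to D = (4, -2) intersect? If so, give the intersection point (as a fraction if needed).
No (intersection of containing lines falls outside at least one segment)

Parametrize and solve: t = 9/7, s = 2/49. At least one of these is outside [0, 1], so the segments do not intersect.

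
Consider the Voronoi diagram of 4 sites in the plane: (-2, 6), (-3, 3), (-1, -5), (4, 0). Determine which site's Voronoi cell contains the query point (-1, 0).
Nearest site = (-3, 3)

The Voronoi cell of site s contains exactly those query points closer to s than to any other site. Compute squared distances from q = (-1, 0) to each site:
  (-3 − -1)² + (3 − 0)² = 13
  (-1 − -1)² + (-5 − 0)² = 25
  (4 − -1)² + (0 − 0)² = 25
  (-2 − -1)² + (6 − 0)² = 37
Minimum is attained by (-3, 3), so q lies in its Voronoi cell.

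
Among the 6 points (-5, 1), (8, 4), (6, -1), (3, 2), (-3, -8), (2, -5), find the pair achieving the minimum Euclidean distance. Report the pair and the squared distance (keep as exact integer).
Pair = ((6, -1), (3, 2)); squared distance = 18

Compute all C(6, 2) = 15 pairwise squared distances (x_i − x_j)² + (y_i − y_j)². The minimum is 18, attained by the pair ((6, -1), (3, 2)).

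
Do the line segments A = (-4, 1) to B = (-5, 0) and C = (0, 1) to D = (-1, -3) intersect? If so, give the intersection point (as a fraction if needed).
No (intersection of containing lines falls outside at least one segment)

Parametrize and solve: t = -16/3, s = -4/3. At least one of these is outside [0, 1], so the segments do not intersect.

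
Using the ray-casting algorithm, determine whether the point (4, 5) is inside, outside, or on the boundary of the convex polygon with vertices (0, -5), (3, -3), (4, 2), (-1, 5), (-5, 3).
The point (4, 5) lies strictly outside the polygon

Cast a horizontal ray to the right from the query point and count how many polygon edges it crosses (each edge strictly once or zero times, handled with the usual half-open convention). 
Parity of crossings → even ⇒ outside.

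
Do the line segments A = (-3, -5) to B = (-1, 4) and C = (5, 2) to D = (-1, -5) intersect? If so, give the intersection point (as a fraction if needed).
No (intersection of containing lines falls outside at least one segment)

Parametrize and solve: t = -7/20, s = 29/20. At least one of these is outside [0, 1], so the segments do not intersect.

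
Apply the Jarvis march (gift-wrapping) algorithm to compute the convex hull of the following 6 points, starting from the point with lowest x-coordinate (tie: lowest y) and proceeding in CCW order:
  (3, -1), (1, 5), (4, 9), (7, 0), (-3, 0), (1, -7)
Hull (CCW) = [(-3, 0), (1, -7), (7, 0), (4, 9)]

Jarvis march: at each step, from the current hull vertex p, select the next vertex q as the point such that every other point lies strictly to the left of (or on) the directed line p → q. (Equivalently: for every other point r, the cross product (q − p) × (r − p) ≥ 0.)
Starting point (lowest x, tie lowest y): (-3, 0). Wrap until returning to start. Resulting hull: (-3, 0), (1, -7), (7, 0), (4, 9).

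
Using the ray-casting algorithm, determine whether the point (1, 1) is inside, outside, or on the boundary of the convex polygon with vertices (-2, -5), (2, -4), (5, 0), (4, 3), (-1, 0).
The point (1, 1) lies strictly inside the polygon

Cast a horizontal ray to the right from the query point and count how many polygon edges it crosses (each edge strictly once or zero times, handled with the usual half-open convention). 
Parity of crossings → odd ⇒ inside.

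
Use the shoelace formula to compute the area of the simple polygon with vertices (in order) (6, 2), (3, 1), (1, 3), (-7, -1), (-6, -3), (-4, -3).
Area = 59/2

Shoelace formula: Area = (1/2) |Σ_i (x_i · y_{i+1} − x_{i+1} · y_i)| (indices mod n). Compute each cross term:
  (6)(1) − (3)(2) = 0
  (3)(3) − (1)(1) = 8
  (1)(-1) − (-7)(3) = 20
  (-7)(-3) − (-6)(-1) = 15
  (-6)(-3) − (-4)(-3) = 6
  (-4)(2) − (6)(-3) = 10
Sum = 59, so (signed) Area = 59/2 = 59/2, |Area| = 59/2.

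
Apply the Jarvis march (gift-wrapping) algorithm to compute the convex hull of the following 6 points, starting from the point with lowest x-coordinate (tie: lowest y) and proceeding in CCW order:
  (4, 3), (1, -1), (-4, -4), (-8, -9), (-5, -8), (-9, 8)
Hull (CCW) = [(-9, 8), (-8, -9), (-5, -8), (1, -1), (4, 3)]

Jarvis march: at each step, from the current hull vertex p, select the next vertex q as the point such that every other point lies strictly to the left of (or on) the directed line p → q. (Equivalently: for every other point r, the cross product (q − p) × (r − p) ≥ 0.)
Starting point (lowest x, tie lowest y): (-9, 8). Wrap until returning to start. Resulting hull: (-9, 8), (-8, -9), (-5, -8), (1, -1), (4, 3).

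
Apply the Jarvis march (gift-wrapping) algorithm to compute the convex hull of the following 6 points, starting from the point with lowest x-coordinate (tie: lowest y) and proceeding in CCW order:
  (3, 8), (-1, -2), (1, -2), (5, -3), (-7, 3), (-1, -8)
Hull (CCW) = [(-7, 3), (-1, -8), (5, -3), (3, 8)]

Jarvis march: at each step, from the current hull vertex p, select the next vertex q as the point such that every other point lies strictly to the left of (or on) the directed line p → q. (Equivalently: for every other point r, the cross product (q − p) × (r − p) ≥ 0.)
Starting point (lowest x, tie lowest y): (-7, 3). Wrap until returning to start. Resulting hull: (-7, 3), (-1, -8), (5, -3), (3, 8).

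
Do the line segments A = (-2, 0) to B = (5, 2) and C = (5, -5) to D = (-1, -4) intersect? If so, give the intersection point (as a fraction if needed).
No (intersection of containing lines falls outside at least one segment)

Parametrize and solve: t = -23/19, s = 49/19. At least one of these is outside [0, 1], so the segments do not intersect.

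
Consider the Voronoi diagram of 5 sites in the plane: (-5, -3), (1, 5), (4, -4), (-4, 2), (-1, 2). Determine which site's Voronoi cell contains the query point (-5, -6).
Nearest site = (-5, -3)

The Voronoi cell of site s contains exactly those query points closer to s than to any other site. Compute squared distances from q = (-5, -6) to each site:
  (-5 − -5)² + (-3 − -6)² = 9
  (-4 − -5)² + (2 − -6)² = 65
  (-1 − -5)² + (2 − -6)² = 80
  (4 − -5)² + (-4 − -6)² = 85
  (1 − -5)² + (5 − -6)² = 157
Minimum is attained by (-5, -3), so q lies in its Voronoi cell.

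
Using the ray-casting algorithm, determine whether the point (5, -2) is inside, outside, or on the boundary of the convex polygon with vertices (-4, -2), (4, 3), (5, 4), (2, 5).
The point (5, -2) lies strictly outside the polygon

Cast a horizontal ray to the right from the query point and count how many polygon edges it crosses (each edge strictly once or zero times, handled with the usual half-open convention). 
Parity of crossings → even ⇒ outside.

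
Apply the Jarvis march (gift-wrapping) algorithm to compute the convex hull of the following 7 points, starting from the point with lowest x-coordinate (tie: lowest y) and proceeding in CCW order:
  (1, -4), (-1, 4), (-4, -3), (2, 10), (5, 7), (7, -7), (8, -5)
Hull (CCW) = [(-4, -3), (7, -7), (8, -5), (5, 7), (2, 10), (-1, 4)]

Jarvis march: at each step, from the current hull vertex p, select the next vertex q as the point such that every other point lies strictly to the left of (or on) the directed line p → q. (Equivalently: for every other point r, the cross product (q − p) × (r − p) ≥ 0.)
Starting point (lowest x, tie lowest y): (-4, -3). Wrap until returning to start. Resulting hull: (-4, -3), (7, -7), (8, -5), (5, 7), (2, 10), (-1, 4).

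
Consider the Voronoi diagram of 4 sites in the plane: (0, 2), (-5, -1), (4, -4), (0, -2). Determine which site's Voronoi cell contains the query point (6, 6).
Nearest site = (0, 2)

The Voronoi cell of site s contains exactly those query points closer to s than to any other site. Compute squared distances from q = (6, 6) to each site:
  (0 − 6)² + (2 − 6)² = 52
  (0 − 6)² + (-2 − 6)² = 100
  (4 − 6)² + (-4 − 6)² = 104
  (-5 − 6)² + (-1 − 6)² = 170
Minimum is attained by (0, 2), so q lies in its Voronoi cell.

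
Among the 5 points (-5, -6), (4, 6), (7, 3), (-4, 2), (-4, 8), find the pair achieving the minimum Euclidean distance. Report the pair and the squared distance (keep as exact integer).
Pair = ((4, 6), (7, 3)); squared distance = 18

Compute all C(5, 2) = 10 pairwise squared distances (x_i − x_j)² + (y_i − y_j)². The minimum is 18, attained by the pair ((4, 6), (7, 3)).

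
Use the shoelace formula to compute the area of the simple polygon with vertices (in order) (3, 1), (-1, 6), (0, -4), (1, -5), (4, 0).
Area = 51/2

Shoelace formula: Area = (1/2) |Σ_i (x_i · y_{i+1} − x_{i+1} · y_i)| (indices mod n). Compute each cross term:
  (3)(6) − (-1)(1) = 19
  (-1)(-4) − (0)(6) = 4
  (0)(-5) − (1)(-4) = 4
  (1)(0) − (4)(-5) = 20
  (4)(1) − (3)(0) = 4
Sum = 51, so (signed) Area = 51/2 = 51/2, |Area| = 51/2.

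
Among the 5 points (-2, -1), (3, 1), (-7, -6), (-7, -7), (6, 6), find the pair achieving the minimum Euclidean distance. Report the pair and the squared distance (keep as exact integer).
Pair = ((-7, -6), (-7, -7)); squared distance = 1

Compute all C(5, 2) = 10 pairwise squared distances (x_i − x_j)² + (y_i − y_j)². The minimum is 1, attained by the pair ((-7, -6), (-7, -7)).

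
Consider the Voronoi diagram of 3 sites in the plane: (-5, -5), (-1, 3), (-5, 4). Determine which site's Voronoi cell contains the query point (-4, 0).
Nearest site = (-5, 4)

The Voronoi cell of site s contains exactly those query points closer to s than to any other site. Compute squared distances from q = (-4, 0) to each site:
  (-5 − -4)² + (4 − 0)² = 17
  (-1 − -4)² + (3 − 0)² = 18
  (-5 − -4)² + (-5 − 0)² = 26
Minimum is attained by (-5, 4), so q lies in its Voronoi cell.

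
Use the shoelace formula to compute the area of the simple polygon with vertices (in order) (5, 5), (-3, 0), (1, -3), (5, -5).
Area = 42

Shoelace formula: Area = (1/2) |Σ_i (x_i · y_{i+1} − x_{i+1} · y_i)| (indices mod n). Compute each cross term:
  (5)(0) − (-3)(5) = 15
  (-3)(-3) − (1)(0) = 9
  (1)(-5) − (5)(-3) = 10
  (5)(5) − (5)(-5) = 50
Sum = 84, so (signed) Area = 84/2 = 42, |Area| = 42.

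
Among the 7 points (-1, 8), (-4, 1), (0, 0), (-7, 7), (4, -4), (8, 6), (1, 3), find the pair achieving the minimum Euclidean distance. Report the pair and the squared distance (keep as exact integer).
Pair = ((0, 0), (1, 3)); squared distance = 10

Compute all C(7, 2) = 21 pairwise squared distances (x_i − x_j)² + (y_i − y_j)². The minimum is 10, attained by the pair ((0, 0), (1, 3)).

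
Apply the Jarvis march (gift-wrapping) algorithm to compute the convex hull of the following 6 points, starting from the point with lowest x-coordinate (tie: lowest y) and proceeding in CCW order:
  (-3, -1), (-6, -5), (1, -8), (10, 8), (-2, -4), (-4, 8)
Hull (CCW) = [(-6, -5), (1, -8), (10, 8), (-4, 8)]

Jarvis march: at each step, from the current hull vertex p, select the next vertex q as the point such that every other point lies strictly to the left of (or on) the directed line p → q. (Equivalently: for every other point r, the cross product (q − p) × (r − p) ≥ 0.)
Starting point (lowest x, tie lowest y): (-6, -5). Wrap until returning to start. Resulting hull: (-6, -5), (1, -8), (10, 8), (-4, 8).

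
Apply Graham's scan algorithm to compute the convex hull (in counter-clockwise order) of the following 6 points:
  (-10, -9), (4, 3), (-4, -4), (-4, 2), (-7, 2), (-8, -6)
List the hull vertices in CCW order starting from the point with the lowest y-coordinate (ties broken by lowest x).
Hull (CCW) = [(-10, -9), (-4, -4), (4, 3), (-7, 2)]

Graham scan procedure:
  1. Find the pivot p₀ = point with lowest y (tie → lowest x): (-10, -9).
  2. Sort the remaining points by polar angle around p₀.
  3. Walk through sorted points, maintaining a stack; pop the top while the last three entries make a non-left turn (cross product ≤ 0).
  4. Final stack is the convex hull in CCW order: (-10, -9), (-4, -4), (4, 3), (-7, 2).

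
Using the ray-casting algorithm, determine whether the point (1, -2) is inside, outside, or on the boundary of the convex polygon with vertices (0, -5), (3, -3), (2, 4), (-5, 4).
The point (1, -2) lies strictly inside the polygon

Cast a horizontal ray to the right from the query point and count how many polygon edges it crosses (each edge strictly once or zero times, handled with the usual half-open convention). 
Parity of crossings → odd ⇒ inside.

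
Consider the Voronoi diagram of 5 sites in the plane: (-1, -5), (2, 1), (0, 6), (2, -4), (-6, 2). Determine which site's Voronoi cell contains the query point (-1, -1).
Nearest site = (2, 1)

The Voronoi cell of site s contains exactly those query points closer to s than to any other site. Compute squared distances from q = (-1, -1) to each site:
  (2 − -1)² + (1 − -1)² = 13
  (-1 − -1)² + (-5 − -1)² = 16
  (2 − -1)² + (-4 − -1)² = 18
  (-6 − -1)² + (2 − -1)² = 34
  (0 − -1)² + (6 − -1)² = 50
Minimum is attained by (2, 1), so q lies in its Voronoi cell.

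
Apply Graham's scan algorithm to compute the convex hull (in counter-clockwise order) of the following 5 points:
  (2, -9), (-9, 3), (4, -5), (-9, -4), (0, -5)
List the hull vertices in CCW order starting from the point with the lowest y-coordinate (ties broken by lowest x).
Hull (CCW) = [(2, -9), (4, -5), (-9, 3), (-9, -4)]

Graham scan procedure:
  1. Find the pivot p₀ = point with lowest y (tie → lowest x): (2, -9).
  2. Sort the remaining points by polar angle around p₀.
  3. Walk through sorted points, maintaining a stack; pop the top while the last three entries make a non-left turn (cross product ≤ 0).
  4. Final stack is the convex hull in CCW order: (2, -9), (4, -5), (-9, 3), (-9, -4).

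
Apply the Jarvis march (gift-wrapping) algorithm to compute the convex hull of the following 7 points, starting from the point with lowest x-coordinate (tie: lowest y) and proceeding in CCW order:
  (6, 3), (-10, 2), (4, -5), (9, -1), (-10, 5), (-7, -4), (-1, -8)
Hull (CCW) = [(-10, 2), (-7, -4), (-1, -8), (4, -5), (9, -1), (6, 3), (-10, 5)]

Jarvis march: at each step, from the current hull vertex p, select the next vertex q as the point such that every other point lies strictly to the left of (or on) the directed line p → q. (Equivalently: for every other point r, the cross product (q − p) × (r − p) ≥ 0.)
Starting point (lowest x, tie lowest y): (-10, 2). Wrap until returning to start. Resulting hull: (-10, 2), (-7, -4), (-1, -8), (4, -5), (9, -1), (6, 3), (-10, 5).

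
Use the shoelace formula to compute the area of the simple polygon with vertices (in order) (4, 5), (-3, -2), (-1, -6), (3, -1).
Area = 61/2

Shoelace formula: Area = (1/2) |Σ_i (x_i · y_{i+1} − x_{i+1} · y_i)| (indices mod n). Compute each cross term:
  (4)(-2) − (-3)(5) = 7
  (-3)(-6) − (-1)(-2) = 16
  (-1)(-1) − (3)(-6) = 19
  (3)(5) − (4)(-1) = 19
Sum = 61, so (signed) Area = 61/2 = 61/2, |Area| = 61/2.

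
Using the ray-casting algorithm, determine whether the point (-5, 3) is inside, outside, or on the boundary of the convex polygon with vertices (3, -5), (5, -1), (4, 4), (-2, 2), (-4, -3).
The point (-5, 3) lies strictly outside the polygon

Cast a horizontal ray to the right from the query point and count how many polygon edges it crosses (each edge strictly once or zero times, handled with the usual half-open convention). 
Parity of crossings → even ⇒ outside.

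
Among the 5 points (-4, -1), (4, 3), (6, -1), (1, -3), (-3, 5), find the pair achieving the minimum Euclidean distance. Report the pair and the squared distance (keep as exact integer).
Pair = ((4, 3), (6, -1)); squared distance = 20

Compute all C(5, 2) = 10 pairwise squared distances (x_i − x_j)² + (y_i − y_j)². The minimum is 20, attained by the pair ((4, 3), (6, -1)).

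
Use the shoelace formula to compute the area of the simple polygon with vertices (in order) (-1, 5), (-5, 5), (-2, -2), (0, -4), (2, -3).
Area = 63/2

Shoelace formula: Area = (1/2) |Σ_i (x_i · y_{i+1} − x_{i+1} · y_i)| (indices mod n). Compute each cross term:
  (-1)(5) − (-5)(5) = 20
  (-5)(-2) − (-2)(5) = 20
  (-2)(-4) − (0)(-2) = 8
  (0)(-3) − (2)(-4) = 8
  (2)(5) − (-1)(-3) = 7
Sum = 63, so (signed) Area = 63/2 = 63/2, |Area| = 63/2.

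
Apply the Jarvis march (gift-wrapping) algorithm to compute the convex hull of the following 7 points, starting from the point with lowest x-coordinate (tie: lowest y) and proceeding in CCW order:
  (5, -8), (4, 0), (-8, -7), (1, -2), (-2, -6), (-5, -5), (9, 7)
Hull (CCW) = [(-8, -7), (5, -8), (9, 7)]

Jarvis march: at each step, from the current hull vertex p, select the next vertex q as the point such that every other point lies strictly to the left of (or on) the directed line p → q. (Equivalently: for every other point r, the cross product (q − p) × (r − p) ≥ 0.)
Starting point (lowest x, tie lowest y): (-8, -7). Wrap until returning to start. Resulting hull: (-8, -7), (5, -8), (9, 7).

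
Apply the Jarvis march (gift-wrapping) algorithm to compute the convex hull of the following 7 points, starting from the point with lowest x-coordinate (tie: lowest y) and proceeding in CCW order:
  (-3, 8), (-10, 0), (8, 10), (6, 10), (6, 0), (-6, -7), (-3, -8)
Hull (CCW) = [(-10, 0), (-6, -7), (-3, -8), (6, 0), (8, 10), (6, 10), (-3, 8)]

Jarvis march: at each step, from the current hull vertex p, select the next vertex q as the point such that every other point lies strictly to the left of (or on) the directed line p → q. (Equivalently: for every other point r, the cross product (q − p) × (r − p) ≥ 0.)
Starting point (lowest x, tie lowest y): (-10, 0). Wrap until returning to start. Resulting hull: (-10, 0), (-6, -7), (-3, -8), (6, 0), (8, 10), (6, 10), (-3, 8).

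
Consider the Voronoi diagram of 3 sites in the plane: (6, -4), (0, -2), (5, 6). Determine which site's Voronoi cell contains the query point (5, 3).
Nearest site = (5, 6)

The Voronoi cell of site s contains exactly those query points closer to s than to any other site. Compute squared distances from q = (5, 3) to each site:
  (5 − 5)² + (6 − 3)² = 9
  (0 − 5)² + (-2 − 3)² = 50
  (6 − 5)² + (-4 − 3)² = 50
Minimum is attained by (5, 6), so q lies in its Voronoi cell.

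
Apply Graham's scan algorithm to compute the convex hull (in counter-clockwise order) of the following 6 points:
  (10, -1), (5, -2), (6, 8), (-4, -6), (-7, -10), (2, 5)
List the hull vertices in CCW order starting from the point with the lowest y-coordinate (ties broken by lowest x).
Hull (CCW) = [(-7, -10), (10, -1), (6, 8), (2, 5)]

Graham scan procedure:
  1. Find the pivot p₀ = point with lowest y (tie → lowest x): (-7, -10).
  2. Sort the remaining points by polar angle around p₀.
  3. Walk through sorted points, maintaining a stack; pop the top while the last three entries make a non-left turn (cross product ≤ 0).
  4. Final stack is the convex hull in CCW order: (-7, -10), (10, -1), (6, 8), (2, 5).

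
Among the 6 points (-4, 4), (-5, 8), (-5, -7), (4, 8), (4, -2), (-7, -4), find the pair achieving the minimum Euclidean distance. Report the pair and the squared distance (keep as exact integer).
Pair = ((-5, -7), (-7, -4)); squared distance = 13

Compute all C(6, 2) = 15 pairwise squared distances (x_i − x_j)² + (y_i − y_j)². The minimum is 13, attained by the pair ((-5, -7), (-7, -4)).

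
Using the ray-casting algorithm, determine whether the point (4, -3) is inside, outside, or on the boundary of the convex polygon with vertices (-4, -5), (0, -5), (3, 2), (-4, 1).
The point (4, -3) lies strictly outside the polygon

Cast a horizontal ray to the right from the query point and count how many polygon edges it crosses (each edge strictly once or zero times, handled with the usual half-open convention). 
Parity of crossings → even ⇒ outside.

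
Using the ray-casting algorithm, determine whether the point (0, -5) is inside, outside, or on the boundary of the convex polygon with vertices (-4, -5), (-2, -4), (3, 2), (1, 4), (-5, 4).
The point (0, -5) lies strictly outside the polygon

Cast a horizontal ray to the right from the query point and count how many polygon edges it crosses (each edge strictly once or zero times, handled with the usual half-open convention). 
Parity of crossings → even ⇒ outside.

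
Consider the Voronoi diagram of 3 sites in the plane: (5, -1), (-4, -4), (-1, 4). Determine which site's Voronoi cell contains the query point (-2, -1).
Nearest site = (-4, -4)

The Voronoi cell of site s contains exactly those query points closer to s than to any other site. Compute squared distances from q = (-2, -1) to each site:
  (-4 − -2)² + (-4 − -1)² = 13
  (-1 − -2)² + (4 − -1)² = 26
  (5 − -2)² + (-1 − -1)² = 49
Minimum is attained by (-4, -4), so q lies in its Voronoi cell.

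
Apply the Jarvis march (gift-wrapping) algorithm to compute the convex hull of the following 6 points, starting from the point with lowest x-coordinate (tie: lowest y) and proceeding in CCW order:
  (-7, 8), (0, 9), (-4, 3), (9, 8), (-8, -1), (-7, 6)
Hull (CCW) = [(-8, -1), (9, 8), (0, 9), (-7, 8)]

Jarvis march: at each step, from the current hull vertex p, select the next vertex q as the point such that every other point lies strictly to the left of (or on) the directed line p → q. (Equivalently: for every other point r, the cross product (q − p) × (r − p) ≥ 0.)
Starting point (lowest x, tie lowest y): (-8, -1). Wrap until returning to start. Resulting hull: (-8, -1), (9, 8), (0, 9), (-7, 8).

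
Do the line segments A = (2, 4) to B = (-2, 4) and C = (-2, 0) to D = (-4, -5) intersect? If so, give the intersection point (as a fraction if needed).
No (intersection of containing lines falls outside at least one segment)

Parametrize and solve: t = 3/5, s = -4/5. At least one of these is outside [0, 1], so the segments do not intersect.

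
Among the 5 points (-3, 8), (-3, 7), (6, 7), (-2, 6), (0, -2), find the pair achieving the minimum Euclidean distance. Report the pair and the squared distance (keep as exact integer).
Pair = ((-3, 8), (-3, 7)); squared distance = 1

Compute all C(5, 2) = 10 pairwise squared distances (x_i − x_j)² + (y_i − y_j)². The minimum is 1, attained by the pair ((-3, 8), (-3, 7)).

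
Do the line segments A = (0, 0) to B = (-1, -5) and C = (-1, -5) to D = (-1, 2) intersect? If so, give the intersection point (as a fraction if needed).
Yes; intersection at (-1, -5) (t = 1 on AB, s = 0 on CD)

Parametrize AB as A + t(B − A) = (0 + -1 t, 0 + -5 t) and CD as C + s(D − C) = (-1 + 0 s, -5 + 7 s). Solve the linear system for (t, s). Determinant = 7 ≠ 0, so a unique intersection of the containing lines exists. Solution: t = 1, s = 0 — both in [0, 1], so the segments cross. Intersection point: (-1, -5).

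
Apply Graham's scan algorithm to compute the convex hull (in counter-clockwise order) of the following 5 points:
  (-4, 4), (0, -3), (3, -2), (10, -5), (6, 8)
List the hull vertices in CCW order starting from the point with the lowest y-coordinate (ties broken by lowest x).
Hull (CCW) = [(10, -5), (6, 8), (-4, 4), (0, -3)]

Graham scan procedure:
  1. Find the pivot p₀ = point with lowest y (tie → lowest x): (10, -5).
  2. Sort the remaining points by polar angle around p₀.
  3. Walk through sorted points, maintaining a stack; pop the top while the last three entries make a non-left turn (cross product ≤ 0).
  4. Final stack is the convex hull in CCW order: (10, -5), (6, 8), (-4, 4), (0, -3).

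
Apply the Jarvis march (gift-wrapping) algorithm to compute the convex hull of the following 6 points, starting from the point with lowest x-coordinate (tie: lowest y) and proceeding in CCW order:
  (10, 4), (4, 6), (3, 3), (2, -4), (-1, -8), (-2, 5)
Hull (CCW) = [(-2, 5), (-1, -8), (10, 4), (4, 6)]

Jarvis march: at each step, from the current hull vertex p, select the next vertex q as the point such that every other point lies strictly to the left of (or on) the directed line p → q. (Equivalently: for every other point r, the cross product (q − p) × (r − p) ≥ 0.)
Starting point (lowest x, tie lowest y): (-2, 5). Wrap until returning to start. Resulting hull: (-2, 5), (-1, -8), (10, 4), (4, 6).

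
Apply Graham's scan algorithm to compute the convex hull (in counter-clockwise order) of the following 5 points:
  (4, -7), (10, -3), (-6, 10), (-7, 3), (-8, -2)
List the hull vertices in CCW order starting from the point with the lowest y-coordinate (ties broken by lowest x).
Hull (CCW) = [(4, -7), (10, -3), (-6, 10), (-8, -2)]

Graham scan procedure:
  1. Find the pivot p₀ = point with lowest y (tie → lowest x): (4, -7).
  2. Sort the remaining points by polar angle around p₀.
  3. Walk through sorted points, maintaining a stack; pop the top while the last three entries make a non-left turn (cross product ≤ 0).
  4. Final stack is the convex hull in CCW order: (4, -7), (10, -3), (-6, 10), (-8, -2).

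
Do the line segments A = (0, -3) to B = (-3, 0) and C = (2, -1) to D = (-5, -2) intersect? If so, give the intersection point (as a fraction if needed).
Yes; intersection at (-3/2, -3/2) (t = 1/2 on AB, s = 1/2 on CD)

Parametrize AB as A + t(B − A) = (0 + -3 t, -3 + 3 t) and CD as C + s(D − C) = (2 + -7 s, -1 + -1 s). Solve the linear system for (t, s). Determinant = -24 ≠ 0, so a unique intersection of the containing lines exists. Solution: t = 1/2, s = 1/2 — both in [0, 1], so the segments cross. Intersection point: (-3/2, -3/2).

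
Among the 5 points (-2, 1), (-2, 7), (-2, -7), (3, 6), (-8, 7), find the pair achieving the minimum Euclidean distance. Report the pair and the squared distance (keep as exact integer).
Pair = ((-2, 7), (3, 6)); squared distance = 26

Compute all C(5, 2) = 10 pairwise squared distances (x_i − x_j)² + (y_i − y_j)². The minimum is 26, attained by the pair ((-2, 7), (3, 6)).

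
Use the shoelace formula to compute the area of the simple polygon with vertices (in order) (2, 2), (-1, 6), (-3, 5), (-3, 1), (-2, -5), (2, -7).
Area = 49

Shoelace formula: Area = (1/2) |Σ_i (x_i · y_{i+1} − x_{i+1} · y_i)| (indices mod n). Compute each cross term:
  (2)(6) − (-1)(2) = 14
  (-1)(5) − (-3)(6) = 13
  (-3)(1) − (-3)(5) = 12
  (-3)(-5) − (-2)(1) = 17
  (-2)(-7) − (2)(-5) = 24
  (2)(2) − (2)(-7) = 18
Sum = 98, so (signed) Area = 98/2 = 49, |Area| = 49.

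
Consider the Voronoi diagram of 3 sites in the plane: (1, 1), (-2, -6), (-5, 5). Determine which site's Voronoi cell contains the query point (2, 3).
Nearest site = (1, 1)

The Voronoi cell of site s contains exactly those query points closer to s than to any other site. Compute squared distances from q = (2, 3) to each site:
  (1 − 2)² + (1 − 3)² = 5
  (-5 − 2)² + (5 − 3)² = 53
  (-2 − 2)² + (-6 − 3)² = 97
Minimum is attained by (1, 1), so q lies in its Voronoi cell.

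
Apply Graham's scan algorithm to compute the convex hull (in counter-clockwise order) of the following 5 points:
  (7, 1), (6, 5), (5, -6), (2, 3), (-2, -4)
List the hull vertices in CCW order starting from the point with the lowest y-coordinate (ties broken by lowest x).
Hull (CCW) = [(5, -6), (7, 1), (6, 5), (2, 3), (-2, -4)]

Graham scan procedure:
  1. Find the pivot p₀ = point with lowest y (tie → lowest x): (5, -6).
  2. Sort the remaining points by polar angle around p₀.
  3. Walk through sorted points, maintaining a stack; pop the top while the last three entries make a non-left turn (cross product ≤ 0).
  4. Final stack is the convex hull in CCW order: (5, -6), (7, 1), (6, 5), (2, 3), (-2, -4).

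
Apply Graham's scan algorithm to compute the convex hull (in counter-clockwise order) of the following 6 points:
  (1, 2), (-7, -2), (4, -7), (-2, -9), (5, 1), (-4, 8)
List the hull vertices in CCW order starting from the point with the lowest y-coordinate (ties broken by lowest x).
Hull (CCW) = [(-2, -9), (4, -7), (5, 1), (-4, 8), (-7, -2)]

Graham scan procedure:
  1. Find the pivot p₀ = point with lowest y (tie → lowest x): (-2, -9).
  2. Sort the remaining points by polar angle around p₀.
  3. Walk through sorted points, maintaining a stack; pop the top while the last three entries make a non-left turn (cross product ≤ 0).
  4. Final stack is the convex hull in CCW order: (-2, -9), (4, -7), (5, 1), (-4, 8), (-7, -2).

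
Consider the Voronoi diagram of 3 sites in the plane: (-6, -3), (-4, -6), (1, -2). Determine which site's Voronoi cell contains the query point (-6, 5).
Nearest site = (-6, -3)

The Voronoi cell of site s contains exactly those query points closer to s than to any other site. Compute squared distances from q = (-6, 5) to each site:
  (-6 − -6)² + (-3 − 5)² = 64
  (1 − -6)² + (-2 − 5)² = 98
  (-4 − -6)² + (-6 − 5)² = 125
Minimum is attained by (-6, -3), so q lies in its Voronoi cell.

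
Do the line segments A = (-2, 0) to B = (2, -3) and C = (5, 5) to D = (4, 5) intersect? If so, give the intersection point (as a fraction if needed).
No (intersection of containing lines falls outside at least one segment)

Parametrize and solve: t = -5/3, s = 41/3. At least one of these is outside [0, 1], so the segments do not intersect.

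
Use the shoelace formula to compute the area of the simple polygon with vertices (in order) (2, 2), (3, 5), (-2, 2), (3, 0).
Area = 10

Shoelace formula: Area = (1/2) |Σ_i (x_i · y_{i+1} − x_{i+1} · y_i)| (indices mod n). Compute each cross term:
  (2)(5) − (3)(2) = 4
  (3)(2) − (-2)(5) = 16
  (-2)(0) − (3)(2) = -6
  (3)(2) − (2)(0) = 6
Sum = 20, so (signed) Area = 20/2 = 10, |Area| = 10.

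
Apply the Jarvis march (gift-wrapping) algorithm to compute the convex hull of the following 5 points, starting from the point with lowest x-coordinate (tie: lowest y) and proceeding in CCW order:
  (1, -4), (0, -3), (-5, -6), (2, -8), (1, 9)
Hull (CCW) = [(-5, -6), (2, -8), (1, 9)]

Jarvis march: at each step, from the current hull vertex p, select the next vertex q as the point such that every other point lies strictly to the left of (or on) the directed line p → q. (Equivalently: for every other point r, the cross product (q − p) × (r − p) ≥ 0.)
Starting point (lowest x, tie lowest y): (-5, -6). Wrap until returning to start. Resulting hull: (-5, -6), (2, -8), (1, 9).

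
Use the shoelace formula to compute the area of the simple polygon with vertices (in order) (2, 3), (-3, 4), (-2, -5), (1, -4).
Area = 32

Shoelace formula: Area = (1/2) |Σ_i (x_i · y_{i+1} − x_{i+1} · y_i)| (indices mod n). Compute each cross term:
  (2)(4) − (-3)(3) = 17
  (-3)(-5) − (-2)(4) = 23
  (-2)(-4) − (1)(-5) = 13
  (1)(3) − (2)(-4) = 11
Sum = 64, so (signed) Area = 64/2 = 32, |Area| = 32.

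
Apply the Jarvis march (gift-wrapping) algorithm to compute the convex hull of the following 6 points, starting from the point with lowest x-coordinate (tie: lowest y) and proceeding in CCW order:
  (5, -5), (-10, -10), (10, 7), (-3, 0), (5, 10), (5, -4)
Hull (CCW) = [(-10, -10), (5, -5), (10, 7), (5, 10), (-3, 0)]

Jarvis march: at each step, from the current hull vertex p, select the next vertex q as the point such that every other point lies strictly to the left of (or on) the directed line p → q. (Equivalently: for every other point r, the cross product (q − p) × (r − p) ≥ 0.)
Starting point (lowest x, tie lowest y): (-10, -10). Wrap until returning to start. Resulting hull: (-10, -10), (5, -5), (10, 7), (5, 10), (-3, 0).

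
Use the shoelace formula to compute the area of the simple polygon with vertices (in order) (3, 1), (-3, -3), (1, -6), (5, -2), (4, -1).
Area = 53/2

Shoelace formula: Area = (1/2) |Σ_i (x_i · y_{i+1} − x_{i+1} · y_i)| (indices mod n). Compute each cross term:
  (3)(-3) − (-3)(1) = -6
  (-3)(-6) − (1)(-3) = 21
  (1)(-2) − (5)(-6) = 28
  (5)(-1) − (4)(-2) = 3
  (4)(1) − (3)(-1) = 7
Sum = 53, so (signed) Area = 53/2 = 53/2, |Area| = 53/2.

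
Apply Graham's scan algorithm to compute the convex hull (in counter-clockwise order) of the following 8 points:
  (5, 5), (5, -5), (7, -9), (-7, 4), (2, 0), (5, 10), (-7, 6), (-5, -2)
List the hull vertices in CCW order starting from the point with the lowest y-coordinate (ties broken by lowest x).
Hull (CCW) = [(7, -9), (5, 10), (-7, 6), (-7, 4), (-5, -2)]

Graham scan procedure:
  1. Find the pivot p₀ = point with lowest y (tie → lowest x): (7, -9).
  2. Sort the remaining points by polar angle around p₀.
  3. Walk through sorted points, maintaining a stack; pop the top while the last three entries make a non-left turn (cross product ≤ 0).
  4. Final stack is the convex hull in CCW order: (7, -9), (5, 10), (-7, 6), (-7, 4), (-5, -2).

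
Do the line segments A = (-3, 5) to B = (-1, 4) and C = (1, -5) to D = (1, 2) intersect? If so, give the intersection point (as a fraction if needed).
No (intersection of containing lines falls outside at least one segment)

Parametrize and solve: t = 2, s = 8/7. At least one of these is outside [0, 1], so the segments do not intersect.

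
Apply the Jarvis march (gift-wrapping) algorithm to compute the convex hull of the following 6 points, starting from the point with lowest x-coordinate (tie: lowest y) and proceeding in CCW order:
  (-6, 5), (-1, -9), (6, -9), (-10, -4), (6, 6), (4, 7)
Hull (CCW) = [(-10, -4), (-1, -9), (6, -9), (6, 6), (4, 7), (-6, 5)]

Jarvis march: at each step, from the current hull vertex p, select the next vertex q as the point such that every other point lies strictly to the left of (or on) the directed line p → q. (Equivalently: for every other point r, the cross product (q − p) × (r − p) ≥ 0.)
Starting point (lowest x, tie lowest y): (-10, -4). Wrap until returning to start. Resulting hull: (-10, -4), (-1, -9), (6, -9), (6, 6), (4, 7), (-6, 5).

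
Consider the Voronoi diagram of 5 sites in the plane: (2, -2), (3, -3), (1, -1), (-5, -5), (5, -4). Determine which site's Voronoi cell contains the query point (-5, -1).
Nearest site = (-5, -5)

The Voronoi cell of site s contains exactly those query points closer to s than to any other site. Compute squared distances from q = (-5, -1) to each site:
  (-5 − -5)² + (-5 − -1)² = 16
  (1 − -5)² + (-1 − -1)² = 36
  (2 − -5)² + (-2 − -1)² = 50
  (3 − -5)² + (-3 − -1)² = 68
  (5 − -5)² + (-4 − -1)² = 109
Minimum is attained by (-5, -5), so q lies in its Voronoi cell.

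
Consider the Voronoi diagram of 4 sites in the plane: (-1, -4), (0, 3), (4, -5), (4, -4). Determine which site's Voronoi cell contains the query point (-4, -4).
Nearest site = (-1, -4)

The Voronoi cell of site s contains exactly those query points closer to s than to any other site. Compute squared distances from q = (-4, -4) to each site:
  (-1 − -4)² + (-4 − -4)² = 9
  (4 − -4)² + (-4 − -4)² = 64
  (0 − -4)² + (3 − -4)² = 65
  (4 − -4)² + (-5 − -4)² = 65
Minimum is attained by (-1, -4), so q lies in its Voronoi cell.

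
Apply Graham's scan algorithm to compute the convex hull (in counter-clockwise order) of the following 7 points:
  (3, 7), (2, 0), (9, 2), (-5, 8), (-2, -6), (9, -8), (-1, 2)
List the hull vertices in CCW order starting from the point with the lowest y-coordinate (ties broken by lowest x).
Hull (CCW) = [(9, -8), (9, 2), (3, 7), (-5, 8), (-2, -6)]

Graham scan procedure:
  1. Find the pivot p₀ = point with lowest y (tie → lowest x): (9, -8).
  2. Sort the remaining points by polar angle around p₀.
  3. Walk through sorted points, maintaining a stack; pop the top while the last three entries make a non-left turn (cross product ≤ 0).
  4. Final stack is the convex hull in CCW order: (9, -8), (9, 2), (3, 7), (-5, 8), (-2, -6).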